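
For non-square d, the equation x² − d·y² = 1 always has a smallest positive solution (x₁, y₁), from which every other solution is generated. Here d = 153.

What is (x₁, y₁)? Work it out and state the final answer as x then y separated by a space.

2177 176

√153 = [12; 2,1,2,2,2,1,2,24, …], period ℓ=8 (even) → k=7
i=0: a=12 ⇒ p=12, q=1
i=1: a=2 ⇒ p=25, q=2
i=2: a=1 ⇒ p=37, q=3
i=3: a=2 ⇒ p=99, q=8
i=4: a=2 ⇒ p=235, q=19
i=5: a=2 ⇒ p=569, q=46
i=6: a=1 ⇒ p=804, q=65
i=7: a=2 ⇒ p=2177, q=176
→ (2177, 176).  Check: 2177²=4739329, 153·176²=4739328, difference 1.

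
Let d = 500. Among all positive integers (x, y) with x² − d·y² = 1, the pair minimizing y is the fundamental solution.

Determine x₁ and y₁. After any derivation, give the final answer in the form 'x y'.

√500 → a₀=22, period (2,1,3,2,1,…,1,2,44); ℓ=14 even so k=13
step 0: (22, 1)  from 22·(1,0) + (0,1)
…
step 8: (15809, 707)  from 1·(14445,646) + (1364,61)
step 9: (30254, 1353)  from 1·(15809,707) + (14445,646)
…
step 11: (259205, 11592)  from 3·(76317,3413) + (30254,1353)
step 12: (335522, 15005)  from 1·(259205,11592) + (76317,3413)
step 13: (930249, 41602)  from 2·(335522,15005) + (259205,11592)
fundamental: x₁=930249, y₁=41602  (since 865363202001 − 500·1730726404 = 1)

930249 41602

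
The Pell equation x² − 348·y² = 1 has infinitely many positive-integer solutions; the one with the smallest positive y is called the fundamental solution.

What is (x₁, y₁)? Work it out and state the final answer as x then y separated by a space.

1567 84

[18; 1,1,1,8,1,1,1,36] for √348; ℓ=8 ⇒ convergent index 7
i=0: a=18 ⇒ p=18, q=1
…
i=5: a=1 ⇒ p=541, q=29
i=6: a=1 ⇒ p=1026, q=55
i=7: a=1 ⇒ p=1567, q=84
→ (1567, 84).  Check: 1567²=2455489, 348·84²=2455488, difference 1.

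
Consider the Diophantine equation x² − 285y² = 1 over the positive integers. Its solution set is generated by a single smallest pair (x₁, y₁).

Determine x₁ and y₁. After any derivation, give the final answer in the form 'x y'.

2431 144

d=285: √d = [16; 1,7,2,7,1,32] (ℓ=6, even), read p_5/q_5
a_0=16:  p_0=16·1+0=16,  q_0=16·0+1=1
…
a_4=7:  p_4=7·287+135=2144,  q_4=7·17+8=127
a_5=1:  p_5=1·2144+287=2431,  q_5=1·127+17=144
(x₁, y₁) = (2431, 144);  2431² − 285·144² = 1 ✓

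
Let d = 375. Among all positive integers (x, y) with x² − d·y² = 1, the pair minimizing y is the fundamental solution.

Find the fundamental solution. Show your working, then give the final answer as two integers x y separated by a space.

15124 781

√375 = [19; 2,1,2,1,5,1,2,1,2,38, …], period ℓ=10 (even) → k=9
a_0=19:  p_0=19·1+0=19,  q_0=19·0+1=1
…
a_2=1:  p_2=1·39+19=58,  q_2=1·2+1=3
…
a_5=5:  p_5=5·213+155=1220,  q_5=5·11+8=63
a_6=1:  p_6=1·1220+213=1433,  q_6=1·63+11=74
…
a_8=1:  p_8=1·4086+1433=5519,  q_8=1·211+74=285
a_9=2:  p_9=2·5519+4086=15124,  q_9=2·285+211=781
fundamental: x₁=15124, y₁=781  (since 228735376 − 375·609961 = 1)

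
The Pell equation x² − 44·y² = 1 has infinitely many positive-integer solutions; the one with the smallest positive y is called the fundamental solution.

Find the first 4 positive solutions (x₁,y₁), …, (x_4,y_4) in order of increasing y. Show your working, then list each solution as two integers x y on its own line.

√44 = [6; 1,1,1,2,1,1,1,12, …], period ℓ=8 (even) → k=7
step 0: (6, 1)  from 6·(1,0) + (0,1)
…
step 2: (13, 2)  from 1·(7,1) + (6,1)
step 3: (20, 3)  from 1·(13,2) + (7,1)
step 4: (53, 8)  from 2·(20,3) + (13,2)
…
step 6: (126, 19)  from 1·(73,11) + (53,8)
step 7: (199, 30)  from 1·(126,19) + (73,11)
(x₁, y₁) = (199, 30);  199² − 44·30² = 1 ✓
k=2:  x_2 = 199·199+44·30·30 = 79201,  y_2 = 199·30+30·199 = 11940
k=3:  x_3 = 199·79201+44·30·11940 = 31521799,  y_3 = 199·11940+30·79201 = 4752090
k=4:  x_4 = 199·31521799+44·30·4752090 = 12545596801,  y_4 = 199·4752090+30·31521799 = 1891319880

199 30
79201 11940
31521799 4752090
12545596801 1891319880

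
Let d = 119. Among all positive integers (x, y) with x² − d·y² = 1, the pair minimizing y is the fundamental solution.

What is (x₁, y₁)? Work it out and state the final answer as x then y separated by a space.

120 11

√119 = [10; 1,9,1,20, …], period ℓ=4 (even) → k=3
i=0: a=10 ⇒ p=10, q=1
…
i=2: a=9 ⇒ p=109, q=10
i=3: a=1 ⇒ p=120, q=11
→ (120, 11).  Check: 120²=14400, 119·11²=14399, difference 1.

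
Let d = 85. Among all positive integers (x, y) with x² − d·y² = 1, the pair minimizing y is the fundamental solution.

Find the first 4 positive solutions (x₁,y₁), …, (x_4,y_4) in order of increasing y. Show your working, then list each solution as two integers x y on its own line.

285769 30996
163327842721 17715391848
93348068572789129 10125019625991228
53351968415791425367681 5786833466982059076816

d=85: √d = [9; 4,1,1,4,18] (ℓ=5, odd), read p_9/q_9
step 0: (9, 1)  from 9·(1,0) + (0,1)
…
step 2: (46, 5)  from 1·(37,4) + (9,1)
…
step 4: (378, 41)  from 4·(83,9) + (46,5)
step 5: (6887, 747)  from 18·(378,41) + (83,9)
step 6: (27926, 3029)  from 4·(6887,747) + (378,41)
step 7: (34813, 3776)  from 1·(27926,3029) + (6887,747)
step 8: (62739, 6805)  from 1·(34813,3776) + (27926,3029)
step 9: (285769, 30996)  from 4·(62739,6805) + (34813,3776)
→ (285769, 30996).  Check: 285769²=81663921361, 85·30996²=81663921360, difference 1.
(285769+30996√85)^2 = 163327842721 + 17715391848√85
(285769+30996√85)^3 = 93348068572789129 + 10125019625991228√85
(285769+30996√85)^4 = 53351968415791425367681 + 5786833466982059076816√85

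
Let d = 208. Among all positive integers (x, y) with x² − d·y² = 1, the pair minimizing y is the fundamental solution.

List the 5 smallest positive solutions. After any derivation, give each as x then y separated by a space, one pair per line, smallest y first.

[14; 2,2,1,2,2,28] for √208; ℓ=6 ⇒ convergent index 5
i=0: a=14 ⇒ p=14, q=1
…
i=3: a=1 ⇒ p=101, q=7
i=4: a=2 ⇒ p=274, q=19
i=5: a=2 ⇒ p=649, q=45
fundamental: x₁=649, y₁=45  (since 421201 − 208·2025 = 1)
n=2: (649,45)∘(649,45) = (649·649+208·45·45, 649·45+45·649) = (842401,58410)
n=3: (842401,58410)∘(649,45) = (649·842401+208·45·58410, 649·58410+45·842401) = (1093435849,75816135)
n=4: (1093435849,75816135)∘(649,45) = (649·1093435849+208·45·75816135, 649·75816135+45·1093435849) = (1419278889601,98409284820)
n=5: (1419278889601,98409284820)∘(649,45) = (649·1419278889601+208·45·98409284820, 649·98409284820+45·1419278889601) = (1842222905266249,127735175880225)

649 45
842401 58410
1093435849 75816135
1419278889601 98409284820
1842222905266249 127735175880225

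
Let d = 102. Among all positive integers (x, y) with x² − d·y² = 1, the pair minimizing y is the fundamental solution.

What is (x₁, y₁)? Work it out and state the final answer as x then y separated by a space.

101 10

d=102: √d = [10; 10,20] (ℓ=2, even), read p_1/q_1
a_0=10:  p_0=10·1+0=10,  q_0=10·0+1=1
a_1=10:  p_1=10·10+1=101,  q_1=10·1+0=10
fundamental: x₁=101, y₁=10  (since 10201 − 102·100 = 1)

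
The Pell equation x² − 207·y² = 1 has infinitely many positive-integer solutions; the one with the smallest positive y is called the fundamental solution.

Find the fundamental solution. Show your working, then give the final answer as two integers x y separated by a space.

√207 = [14; 2,1,1,2,1,1,2,28, …], period ℓ=8 (even) → k=7
step 0: (14, 1)  from 14·(1,0) + (0,1)
…
step 3: (72, 5)  from 1·(43,3) + (29,2)
step 4: (187, 13)  from 2·(72,5) + (43,3)
…
step 6: (446, 31)  from 1·(259,18) + (187,13)
step 7: (1151, 80)  from 2·(446,31) + (259,18)
(x₁, y₁) = (1151, 80);  1151² − 207·80² = 1 ✓

1151 80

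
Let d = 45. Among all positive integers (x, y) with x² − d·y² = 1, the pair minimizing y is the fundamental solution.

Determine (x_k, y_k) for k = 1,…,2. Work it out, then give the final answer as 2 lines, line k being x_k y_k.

161 24
51841 7728

√45 → a₀=6, period (1,2,2,2,1,12); ℓ=6 even so k=5
step 0: (6, 1)  from 6·(1,0) + (0,1)
…
step 4: (114, 17)  from 2·(47,7) + (20,3)
step 5: (161, 24)  from 1·(114,17) + (47,7)
→ (161, 24).  Check: 161²=25921, 45·24²=25920, difference 1.
(x_2, y_2) = (161·161 + 45·24·24, 161·24 + 24·161) = (51841, 7728)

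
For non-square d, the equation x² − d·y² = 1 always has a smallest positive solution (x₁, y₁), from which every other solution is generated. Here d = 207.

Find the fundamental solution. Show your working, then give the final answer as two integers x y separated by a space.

[14; 2,1,1,2,1,1,2,28] for √207; ℓ=8 ⇒ convergent index 7
i=0: a=14 ⇒ p=14, q=1
…
i=5: a=1 ⇒ p=259, q=18
i=6: a=1 ⇒ p=446, q=31
i=7: a=2 ⇒ p=1151, q=80
(x₁, y₁) = (1151, 80);  1151² − 207·80² = 1 ✓

1151 80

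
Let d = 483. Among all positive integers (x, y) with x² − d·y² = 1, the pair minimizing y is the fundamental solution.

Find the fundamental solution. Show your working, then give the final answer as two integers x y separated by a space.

22 1

√483 → a₀=21, period (1,42); ℓ=2 even so k=1
step 0: (21, 1)  from 21·(1,0) + (0,1)
step 1: (22, 1)  from 1·(21,1) + (1,0)
fundamental: x₁=22, y₁=1  (since 484 − 483·1 = 1)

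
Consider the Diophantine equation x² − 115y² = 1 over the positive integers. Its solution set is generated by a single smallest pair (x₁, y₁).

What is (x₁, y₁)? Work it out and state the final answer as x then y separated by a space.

1126 105

[10; 1,2,1,1,1,1,1,2,1,20] for √115; ℓ=10 ⇒ convergent index 9
step 0: (10, 1)  from 10·(1,0) + (0,1)
step 1: (11, 1)  from 1·(10,1) + (1,0)
step 2: (32, 3)  from 2·(11,1) + (10,1)
step 3: (43, 4)  from 1·(32,3) + (11,1)
…
step 5: (118, 11)  from 1·(75,7) + (43,4)
step 6: (193, 18)  from 1·(118,11) + (75,7)
step 7: (311, 29)  from 1·(193,18) + (118,11)
step 8: (815, 76)  from 2·(311,29) + (193,18)
step 9: (1126, 105)  from 1·(815,76) + (311,29)
→ (1126, 105).  Check: 1126²=1267876, 115·105²=1267875, difference 1.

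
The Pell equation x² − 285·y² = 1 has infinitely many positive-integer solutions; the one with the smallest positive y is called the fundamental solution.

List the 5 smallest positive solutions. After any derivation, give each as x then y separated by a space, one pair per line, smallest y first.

d=285: √d = [16; 1,7,2,7,1,32] (ℓ=6, even), read p_5/q_5
a_0=16:  p_0=16·1+0=16,  q_0=16·0+1=1
…
a_4=7:  p_4=7·287+135=2144,  q_4=7·17+8=127
a_5=1:  p_5=1·2144+287=2431,  q_5=1·127+17=144
→ (2431, 144).  Check: 2431²=5909761, 285·144²=5909760, difference 1.
(x_2, y_2) = (2431·2431 + 285·144·144, 2431·144 + 144·2431) = (11819521, 700128)
(x_3, y_3) = (2431·11819521 + 285·144·700128, 2431·700128 + 144·11819521) = (57466508671, 3404022192)
(x_4, y_4) = (2431·57466508671 + 285·144·3404022192, 2431·3404022192 + 144·57466508671) = (279402153338881, 16550355197376)
(x_5, y_5) = (2431·279402153338881 + 285·144·16550355197376, 2431·16550355197376 + 144·279402153338881) = (1358453212067130751, 80467823565619920)

2431 144
11819521 700128
57466508671 3404022192
279402153338881 16550355197376
1358453212067130751 80467823565619920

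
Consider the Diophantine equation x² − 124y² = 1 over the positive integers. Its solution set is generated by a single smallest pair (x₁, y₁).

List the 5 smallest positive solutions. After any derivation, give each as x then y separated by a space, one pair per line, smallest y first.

[11; 7,2,1,1,1,…,2,7,22] for √124; ℓ=16 ⇒ convergent index 15
k=0  a_k=11  p_k/q_k = 11/1
…
k=2  a_k=2  p_k/q_k = 167/15
…
k=4  a_k=1  p_k/q_k = 412/37
k=5  a_k=1  p_k/q_k = 657/59
k=6  a_k=3  p_k/q_k = 2383/214
…
k=8  a_k=4  p_k/q_k = 14543/1306
…
k=10  a_k=3  p_k/q_k = 67292/6043
k=11  a_k=1  p_k/q_k = 84875/7622
k=12  a_k=1  p_k/q_k = 152167/13665
k=13  a_k=1  p_k/q_k = 237042/21287
k=14  a_k=2  p_k/q_k = 626251/56239
k=15  a_k=7  p_k/q_k = 4620799/414960
(x₁, y₁) = (4620799, 414960);  4620799² − 124·414960² = 1 ✓
n=2: (4620799,414960)∘(4620799,414960) = (4620799·4620799+124·414960·414960, 4620799·414960+414960·4620799) = (42703566796801,3834893506080)
n=3: (42703566796801,3834893506080)∘(4620799,414960) = (4620799·42703566796801+124·414960·3834893506080, 4620799·3834893506080+414960·42703566796801) = (394649197502177907199,35440544156001500880)
n=4: (394649197502177907199,35440544156001500880)∘(4620799,414960) = (4620799·394649197502177907199+124·414960·35440544156001500880, 4620799·35440544156001500880+414960·394649197502177907199) = (3647189234337689639247667201,327527261991011323636100160)
n=5: (3647189234337689639247667201,327527261991011323636100160)∘(4620799,414960) = (4620799·3647189234337689639247667201+124·414960·327527261991011323636100160, 4620799·327527261991011323636100160+414960·3647189234337689639247667201) = (33705856733676329245494460531519999,3026875289361570825948579964954800)

4620799 414960
42703566796801 3834893506080
394649197502177907199 35440544156001500880
3647189234337689639247667201 327527261991011323636100160
33705856733676329245494460531519999 3026875289361570825948579964954800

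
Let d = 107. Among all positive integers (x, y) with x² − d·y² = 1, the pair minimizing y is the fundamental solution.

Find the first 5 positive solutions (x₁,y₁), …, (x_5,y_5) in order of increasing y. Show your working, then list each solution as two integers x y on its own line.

962 93
1850887 178932
3561105626 344265075
6851565373537 662365825368
13182408217579562 1274391503742957

d=107: √d = [10; 2,1,9,1,2,20] (ℓ=6, even), read p_5/q_5
a_0=10:  p_0=10·1+0=10,  q_0=10·0+1=1
a_1=2:  p_1=2·10+1=21,  q_1=2·1+0=2
a_2=1:  p_2=1·21+10=31,  q_2=1·2+1=3
…
a_4=1:  p_4=1·300+31=331,  q_4=1·29+3=32
a_5=2:  p_5=2·331+300=962,  q_5=2·32+29=93
(x₁, y₁) = (962, 93);  962² − 107·93² = 1 ✓
(x_2, y_2) = (962·962 + 107·93·93, 962·93 + 93·962) = (1850887, 178932)
(x_3, y_3) = (962·1850887 + 107·93·178932, 962·178932 + 93·1850887) = (3561105626, 344265075)
(x_4, y_4) = (962·3561105626 + 107·93·344265075, 962·344265075 + 93·3561105626) = (6851565373537, 662365825368)
(x_5, y_5) = (962·6851565373537 + 107·93·662365825368, 962·662365825368 + 93·6851565373537) = (13182408217579562, 1274391503742957)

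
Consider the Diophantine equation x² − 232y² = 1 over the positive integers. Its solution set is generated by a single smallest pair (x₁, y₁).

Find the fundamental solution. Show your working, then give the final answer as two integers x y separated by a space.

[15; 4,3,7,3,4,30] for √232; ℓ=6 ⇒ convergent index 5
a_0=15:  p_0=15·1+0=15,  q_0=15·0+1=1
a_1=4:  p_1=4·15+1=61,  q_1=4·1+0=4
a_2=3:  p_2=3·61+15=198,  q_2=3·4+1=13
a_3=7:  p_3=7·198+61=1447,  q_3=7·13+4=95
a_4=3:  p_4=3·1447+198=4539,  q_4=3·95+13=298
a_5=4:  p_5=4·4539+1447=19603,  q_5=4·298+95=1287
(x₁, y₁) = (19603, 1287);  19603² − 232·1287² = 1 ✓

19603 1287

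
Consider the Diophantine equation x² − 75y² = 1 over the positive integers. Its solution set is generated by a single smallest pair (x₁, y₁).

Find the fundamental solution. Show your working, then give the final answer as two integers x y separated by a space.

26 3

√75 → a₀=8, period (1,1,1,16); ℓ=4 even so k=3
k=0  a_k=8  p_k/q_k = 8/1
…
k=2  a_k=1  p_k/q_k = 17/2
k=3  a_k=1  p_k/q_k = 26/3
→ (26, 3).  Check: 26²=676, 75·3²=675, difference 1.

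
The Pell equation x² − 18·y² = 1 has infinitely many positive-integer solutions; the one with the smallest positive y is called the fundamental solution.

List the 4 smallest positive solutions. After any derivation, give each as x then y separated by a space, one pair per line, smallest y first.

[4; 4,8] for √18; ℓ=2 ⇒ convergent index 1
k=0  a_k=4  p_k/q_k = 4/1
k=1  a_k=4  p_k/q_k = 17/4
→ (17, 4).  Check: 17²=289, 18·4²=288, difference 1.
(17+4√18)^2 = 577 + 136√18
(17+4√18)^3 = 19601 + 4620√18
(17+4√18)^4 = 665857 + 156944√18

17 4
577 136
19601 4620
665857 156944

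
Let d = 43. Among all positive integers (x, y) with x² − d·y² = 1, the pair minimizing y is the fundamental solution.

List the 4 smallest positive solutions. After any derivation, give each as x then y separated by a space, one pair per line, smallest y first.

3482 531
24248647 3697884
168867574226 25752063645
1175993762661217 179337367525896

√43 = [6; 1,1,3,1,5,1,3,1,1,12, …], period ℓ=10 (even) → k=9
k=0  a_k=6  p_k/q_k = 6/1
k=1  a_k=1  p_k/q_k = 7/1
k=2  a_k=1  p_k/q_k = 13/2
k=3  a_k=3  p_k/q_k = 46/7
…
k=6  a_k=1  p_k/q_k = 400/61
…
k=8  a_k=1  p_k/q_k = 1941/296
k=9  a_k=1  p_k/q_k = 3482/531
fundamental: x₁=3482, y₁=531  (since 12124324 − 43·281961 = 1)
n=2: (3482,531)∘(3482,531) = (3482·3482+43·531·531, 3482·531+531·3482) = (24248647,3697884)
n=3: (24248647,3697884)∘(3482,531) = (3482·24248647+43·531·3697884, 3482·3697884+531·24248647) = (168867574226,25752063645)
n=4: (168867574226,25752063645)∘(3482,531) = (3482·168867574226+43·531·25752063645, 3482·25752063645+531·168867574226) = (1175993762661217,179337367525896)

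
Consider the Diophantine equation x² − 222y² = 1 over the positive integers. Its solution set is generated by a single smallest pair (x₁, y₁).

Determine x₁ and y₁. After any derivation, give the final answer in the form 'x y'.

149 10

√222 = [14; 1,8,1,28, …], period ℓ=4 (even) → k=3
a_0=14:  p_0=14·1+0=14,  q_0=14·0+1=1
…
a_2=8:  p_2=8·15+14=134,  q_2=8·1+1=9
a_3=1:  p_3=1·134+15=149,  q_3=1·9+1=10
(x₁, y₁) = (149, 10);  149² − 222·10² = 1 ✓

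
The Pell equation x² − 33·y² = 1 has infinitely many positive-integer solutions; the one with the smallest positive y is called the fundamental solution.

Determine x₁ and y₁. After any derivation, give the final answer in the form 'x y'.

23 4

√33 = [5; 1,2,1,10, …], period ℓ=4 (even) → k=3
i=0: a=5 ⇒ p=5, q=1
i=1: a=1 ⇒ p=6, q=1
i=2: a=2 ⇒ p=17, q=3
i=3: a=1 ⇒ p=23, q=4
→ (23, 4).  Check: 23²=529, 33·4²=528, difference 1.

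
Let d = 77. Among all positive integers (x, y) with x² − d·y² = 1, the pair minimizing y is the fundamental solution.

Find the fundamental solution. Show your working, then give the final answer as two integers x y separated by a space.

√77 = [8; 1,3,2,3,1,16, …], period ℓ=6 (even) → k=5
step 0: (8, 1)  from 8·(1,0) + (0,1)
step 1: (9, 1)  from 1·(8,1) + (1,0)
…
step 3: (79, 9)  from 2·(35,4) + (9,1)
step 4: (272, 31)  from 3·(79,9) + (35,4)
step 5: (351, 40)  from 1·(272,31) + (79,9)
fundamental: x₁=351, y₁=40  (since 123201 − 77·1600 = 1)

351 40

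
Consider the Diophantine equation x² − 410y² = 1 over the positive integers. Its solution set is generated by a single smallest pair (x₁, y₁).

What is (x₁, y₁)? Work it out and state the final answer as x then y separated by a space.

√410 = [20; 4,40, …], period ℓ=2 (even) → k=1
k=0  a_k=20  p_k/q_k = 20/1
k=1  a_k=4  p_k/q_k = 81/4
(x₁, y₁) = (81, 4);  81² − 410·4² = 1 ✓

81 4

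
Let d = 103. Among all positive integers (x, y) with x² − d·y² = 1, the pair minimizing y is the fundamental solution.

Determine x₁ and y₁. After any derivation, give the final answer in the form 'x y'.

[10; 6,1,2,1,1,9,1,1,2,1,6,20] for √103; ℓ=12 ⇒ convergent index 11
i=0: a=10 ⇒ p=10, q=1
i=1: a=6 ⇒ p=61, q=6
i=2: a=1 ⇒ p=71, q=7
i=3: a=2 ⇒ p=203, q=20
i=4: a=1 ⇒ p=274, q=27
…
i=6: a=9 ⇒ p=4567, q=450
…
i=8: a=1 ⇒ p=9611, q=947
i=9: a=2 ⇒ p=24266, q=2391
i=10: a=1 ⇒ p=33877, q=3338
i=11: a=6 ⇒ p=227528, q=22419
(x₁, y₁) = (227528, 22419);  227528² − 103·22419² = 1 ✓

227528 22419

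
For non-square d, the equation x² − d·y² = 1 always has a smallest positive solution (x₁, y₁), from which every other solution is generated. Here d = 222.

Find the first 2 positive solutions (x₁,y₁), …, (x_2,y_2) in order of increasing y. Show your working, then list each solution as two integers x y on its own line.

√222 = [14; 1,8,1,28, …], period ℓ=4 (even) → k=3
i=0: a=14 ⇒ p=14, q=1
…
i=2: a=8 ⇒ p=134, q=9
i=3: a=1 ⇒ p=149, q=10
→ (149, 10).  Check: 149²=22201, 222·10²=22200, difference 1.
(149+10√222)^2 = 44401 + 2980√222

149 10
44401 2980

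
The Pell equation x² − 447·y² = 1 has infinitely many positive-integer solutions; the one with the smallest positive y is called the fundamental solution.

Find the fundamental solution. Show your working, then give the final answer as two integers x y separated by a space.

148 7

√447 → a₀=21, period (7,42); ℓ=2 even so k=1
k=0  a_k=21  p_k/q_k = 21/1
k=1  a_k=7  p_k/q_k = 148/7
fundamental: x₁=148, y₁=7  (since 21904 − 447·49 = 1)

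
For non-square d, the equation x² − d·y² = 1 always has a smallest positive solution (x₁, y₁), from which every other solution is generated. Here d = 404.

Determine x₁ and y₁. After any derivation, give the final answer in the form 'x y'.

201 10

√404 → a₀=20, period (10,40); ℓ=2 even so k=1
step 0: (20, 1)  from 20·(1,0) + (0,1)
step 1: (201, 10)  from 10·(20,1) + (1,0)
→ (201, 10).  Check: 201²=40401, 404·10²=40400, difference 1.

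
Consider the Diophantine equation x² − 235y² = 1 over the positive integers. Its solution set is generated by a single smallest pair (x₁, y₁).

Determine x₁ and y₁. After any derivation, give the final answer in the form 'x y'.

√235 = [15; 3,30, …], period ℓ=2 (even) → k=1
k=0  a_k=15  p_k/q_k = 15/1
k=1  a_k=3  p_k/q_k = 46/3
fundamental: x₁=46, y₁=3  (since 2116 − 235·9 = 1)

46 3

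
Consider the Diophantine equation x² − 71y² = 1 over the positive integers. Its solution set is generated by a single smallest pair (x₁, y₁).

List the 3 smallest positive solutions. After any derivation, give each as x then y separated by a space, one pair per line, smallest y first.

d=71: √d = [8; 2,2,1,7,1,2,2,16] (ℓ=8, even), read p_7/q_7
k=0  a_k=8  p_k/q_k = 8/1
k=1  a_k=2  p_k/q_k = 17/2
…
k=5  a_k=1  p_k/q_k = 514/61
k=6  a_k=2  p_k/q_k = 1483/176
k=7  a_k=2  p_k/q_k = 3480/413
(x₁, y₁) = (3480, 413);  3480² − 71·413² = 1 ✓
k=2:  x_2 = 3480·3480+71·413·413 = 24220799,  y_2 = 3480·413+413·3480 = 2874480
k=3:  x_3 = 3480·24220799+71·413·2874480 = 168576757560,  y_3 = 3480·2874480+413·24220799 = 20006380387

3480 413
24220799 2874480
168576757560 20006380387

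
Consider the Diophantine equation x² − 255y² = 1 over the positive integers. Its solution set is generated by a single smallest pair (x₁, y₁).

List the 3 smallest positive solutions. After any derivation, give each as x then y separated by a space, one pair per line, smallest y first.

16 1
511 32
16336 1023

d=255: √d = [15; 1,30] (ℓ=2, even), read p_1/q_1
k=0  a_k=15  p_k/q_k = 15/1
k=1  a_k=1  p_k/q_k = 16/1
(x₁, y₁) = (16, 1);  16² − 255·1² = 1 ✓
n=2: (16,1)∘(16,1) = (16·16+255·1·1, 16·1+1·16) = (511,32)
n=3: (511,32)∘(16,1) = (16·511+255·1·32, 16·32+1·511) = (16336,1023)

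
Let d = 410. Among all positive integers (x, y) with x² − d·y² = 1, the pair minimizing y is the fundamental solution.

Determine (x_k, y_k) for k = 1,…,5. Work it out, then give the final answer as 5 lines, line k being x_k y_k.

81 4
13121 648
2125521 104972
344321281 17004816
55777922001 2754675220

√410 = [20; 4,40, …], period ℓ=2 (even) → k=1
i=0: a=20 ⇒ p=20, q=1
i=1: a=4 ⇒ p=81, q=4
(x₁, y₁) = (81, 4);  81² − 410·4² = 1 ✓
n=2: (81,4)∘(81,4) = (81·81+410·4·4, 81·4+4·81) = (13121,648)
n=3: (13121,648)∘(81,4) = (81·13121+410·4·648, 81·648+4·13121) = (2125521,104972)
n=4: (2125521,104972)∘(81,4) = (81·2125521+410·4·104972, 81·104972+4·2125521) = (344321281,17004816)
n=5: (344321281,17004816)∘(81,4) = (81·344321281+410·4·17004816, 81·17004816+4·344321281) = (55777922001,2754675220)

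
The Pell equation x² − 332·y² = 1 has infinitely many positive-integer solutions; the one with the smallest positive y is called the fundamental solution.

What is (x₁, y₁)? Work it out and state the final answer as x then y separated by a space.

[18; 4,1,1,8,1,1,4,36] for √332; ℓ=8 ⇒ convergent index 7
a_0=18:  p_0=18·1+0=18,  q_0=18·0+1=1
…
a_3=1:  p_3=1·91+73=164,  q_3=1·5+4=9
…
a_6=1:  p_6=1·1567+1403=2970,  q_6=1·86+77=163
a_7=4:  p_7=4·2970+1567=13447,  q_7=4·163+86=738
fundamental: x₁=13447, y₁=738  (since 180821809 − 332·544644 = 1)

13447 738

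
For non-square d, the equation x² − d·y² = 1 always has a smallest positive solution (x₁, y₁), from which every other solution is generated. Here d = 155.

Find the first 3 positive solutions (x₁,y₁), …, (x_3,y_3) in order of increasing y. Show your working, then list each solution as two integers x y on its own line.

d=155: √d = [12; 2,4,2,24] (ℓ=4, even), read p_3/q_3
step 0: (12, 1)  from 12·(1,0) + (0,1)
…
step 2: (112, 9)  from 4·(25,2) + (12,1)
step 3: (249, 20)  from 2·(112,9) + (25,2)
fundamental: x₁=249, y₁=20  (since 62001 − 155·400 = 1)
(x_2, y_2) = (249·249 + 155·20·20, 249·20 + 20·249) = (124001, 9960)
(x_3, y_3) = (249·124001 + 155·20·9960, 249·9960 + 20·124001) = (61752249, 4960060)

249 20
124001 9960
61752249 4960060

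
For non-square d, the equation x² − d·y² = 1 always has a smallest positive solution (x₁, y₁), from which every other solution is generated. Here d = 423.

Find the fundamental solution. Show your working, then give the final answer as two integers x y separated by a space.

4607 224

[20; 1,1,3,4,3,1,1,40] for √423; ℓ=8 ⇒ convergent index 7
a_0=20:  p_0=20·1+0=20,  q_0=20·0+1=1
a_1=1:  p_1=1·20+1=21,  q_1=1·1+0=1
a_2=1:  p_2=1·21+20=41,  q_2=1·1+1=2
a_3=3:  p_3=3·41+21=144,  q_3=3·2+1=7
a_4=4:  p_4=4·144+41=617,  q_4=4·7+2=30
a_5=3:  p_5=3·617+144=1995,  q_5=3·30+7=97
a_6=1:  p_6=1·1995+617=2612,  q_6=1·97+30=127
a_7=1:  p_7=1·2612+1995=4607,  q_7=1·127+97=224
→ (4607, 224).  Check: 4607²=21224449, 423·224²=21224448, difference 1.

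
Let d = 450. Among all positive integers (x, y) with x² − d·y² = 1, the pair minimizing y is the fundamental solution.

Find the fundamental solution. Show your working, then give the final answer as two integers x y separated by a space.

19601 924

√450 = [21; 4,1,2,4,2,1,4,42, …], period ℓ=8 (even) → k=7
a_0=21:  p_0=21·1+0=21,  q_0=21·0+1=1
…
a_4=4:  p_4=4·297+106=1294,  q_4=4·14+5=61
…
a_6=1:  p_6=1·2885+1294=4179,  q_6=1·136+61=197
a_7=4:  p_7=4·4179+2885=19601,  q_7=4·197+136=924
→ (19601, 924).  Check: 19601²=384199201, 450·924²=384199200, difference 1.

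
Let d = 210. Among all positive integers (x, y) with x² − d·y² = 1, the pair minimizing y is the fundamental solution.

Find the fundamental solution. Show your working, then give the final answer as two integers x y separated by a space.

d=210: √d = [14; 2,28] (ℓ=2, even), read p_1/q_1
a_0=14:  p_0=14·1+0=14,  q_0=14·0+1=1
a_1=2:  p_1=2·14+1=29,  q_1=2·1+0=2
fundamental: x₁=29, y₁=2  (since 841 − 210·4 = 1)

29 2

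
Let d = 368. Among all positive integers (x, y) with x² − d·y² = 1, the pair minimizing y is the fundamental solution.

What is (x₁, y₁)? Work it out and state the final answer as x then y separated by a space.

1151 60

√368 = [19; 5,2,5,38, …], period ℓ=4 (even) → k=3
a_0=19:  p_0=19·1+0=19,  q_0=19·0+1=1
a_1=5:  p_1=5·19+1=96,  q_1=5·1+0=5
a_2=2:  p_2=2·96+19=211,  q_2=2·5+1=11
a_3=5:  p_3=5·211+96=1151,  q_3=5·11+5=60
(x₁, y₁) = (1151, 60);  1151² − 368·60² = 1 ✓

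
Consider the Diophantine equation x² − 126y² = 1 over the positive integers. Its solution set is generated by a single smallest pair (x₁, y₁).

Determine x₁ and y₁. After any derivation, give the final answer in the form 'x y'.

449 40

√126 → a₀=11, period (4,2,4,22); ℓ=4 even so k=3
k=0  a_k=11  p_k/q_k = 11/1
k=1  a_k=4  p_k/q_k = 45/4
k=2  a_k=2  p_k/q_k = 101/9
k=3  a_k=4  p_k/q_k = 449/40
fundamental: x₁=449, y₁=40  (since 201601 − 126·1600 = 1)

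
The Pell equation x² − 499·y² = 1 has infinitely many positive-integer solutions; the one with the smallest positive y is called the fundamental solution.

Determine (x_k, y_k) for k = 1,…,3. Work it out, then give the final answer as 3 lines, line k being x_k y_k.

4490 201
40320199 1804980
362075382530 16208720199

√499 = [22; 2,1,21,1,2,44, …], period ℓ=6 (even) → k=5
i=0: a=22 ⇒ p=22, q=1
i=1: a=2 ⇒ p=45, q=2
…
i=3: a=21 ⇒ p=1452, q=65
i=4: a=1 ⇒ p=1519, q=68
i=5: a=2 ⇒ p=4490, q=201
fundamental: x₁=4490, y₁=201  (since 20160100 − 499·40401 = 1)
(4490+201√499)^2 = 40320199 + 1804980√499
(4490+201√499)^3 = 362075382530 + 16208720199√499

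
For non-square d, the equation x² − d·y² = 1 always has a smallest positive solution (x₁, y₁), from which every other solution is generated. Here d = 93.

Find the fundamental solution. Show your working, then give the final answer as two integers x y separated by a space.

12151 1260

d=93: √d = [9; 1,1,1,4,6,4,1,1,1,18] (ℓ=10, even), read p_9/q_9
i=0: a=9 ⇒ p=9, q=1
…
i=3: a=1 ⇒ p=29, q=3
i=4: a=4 ⇒ p=135, q=14
i=5: a=6 ⇒ p=839, q=87
i=6: a=4 ⇒ p=3491, q=362
…
i=8: a=1 ⇒ p=7821, q=811
i=9: a=1 ⇒ p=12151, q=1260
(x₁, y₁) = (12151, 1260);  12151² − 93·1260² = 1 ✓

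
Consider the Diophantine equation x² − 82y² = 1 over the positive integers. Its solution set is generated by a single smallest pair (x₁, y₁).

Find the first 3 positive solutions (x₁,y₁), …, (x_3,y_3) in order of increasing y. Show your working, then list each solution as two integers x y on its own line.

163 18
53137 5868
17322499 1912950

√82 = [9; 18, …], period ℓ=1 (odd) → k=1
i=0: a=9 ⇒ p=9, q=1
i=1: a=18 ⇒ p=163, q=18
(x₁, y₁) = (163, 18);  163² − 82·18² = 1 ✓
k=2:  x_2 = 163·163+82·18·18 = 53137,  y_2 = 163·18+18·163 = 5868
k=3:  x_3 = 163·53137+82·18·5868 = 17322499,  y_3 = 163·5868+18·53137 = 1912950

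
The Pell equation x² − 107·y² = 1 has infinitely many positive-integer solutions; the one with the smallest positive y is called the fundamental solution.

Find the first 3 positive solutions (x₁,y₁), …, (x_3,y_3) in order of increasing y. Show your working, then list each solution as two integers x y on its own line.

d=107: √d = [10; 2,1,9,1,2,20] (ℓ=6, even), read p_5/q_5
step 0: (10, 1)  from 10·(1,0) + (0,1)
step 1: (21, 2)  from 2·(10,1) + (1,0)
step 2: (31, 3)  from 1·(21,2) + (10,1)
…
step 4: (331, 32)  from 1·(300,29) + (31,3)
step 5: (962, 93)  from 2·(331,32) + (300,29)
fundamental: x₁=962, y₁=93  (since 925444 − 107·8649 = 1)
(x_2, y_2) = (962·962 + 107·93·93, 962·93 + 93·962) = (1850887, 178932)
(x_3, y_3) = (962·1850887 + 107·93·178932, 962·178932 + 93·1850887) = (3561105626, 344265075)

962 93
1850887 178932
3561105626 344265075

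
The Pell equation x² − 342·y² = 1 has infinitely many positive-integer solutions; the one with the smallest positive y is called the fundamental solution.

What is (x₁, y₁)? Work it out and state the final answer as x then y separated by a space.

37 2

d=342: √d = [18; 2,36] (ℓ=2, even), read p_1/q_1
i=0: a=18 ⇒ p=18, q=1
i=1: a=2 ⇒ p=37, q=2
(x₁, y₁) = (37, 2);  37² − 342·2² = 1 ✓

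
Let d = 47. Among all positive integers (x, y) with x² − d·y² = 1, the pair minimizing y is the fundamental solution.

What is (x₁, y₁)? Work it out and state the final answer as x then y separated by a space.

48 7

[6; 1,5,1,12] for √47; ℓ=4 ⇒ convergent index 3
step 0: (6, 1)  from 6·(1,0) + (0,1)
step 1: (7, 1)  from 1·(6,1) + (1,0)
step 2: (41, 6)  from 5·(7,1) + (6,1)
step 3: (48, 7)  from 1·(41,6) + (7,1)
→ (48, 7).  Check: 48²=2304, 47·7²=2303, difference 1.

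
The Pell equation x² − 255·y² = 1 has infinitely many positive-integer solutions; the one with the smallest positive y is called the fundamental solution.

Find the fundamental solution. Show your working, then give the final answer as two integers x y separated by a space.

16 1

d=255: √d = [15; 1,30] (ℓ=2, even), read p_1/q_1
k=0  a_k=15  p_k/q_k = 15/1
k=1  a_k=1  p_k/q_k = 16/1
fundamental: x₁=16, y₁=1  (since 256 − 255·1 = 1)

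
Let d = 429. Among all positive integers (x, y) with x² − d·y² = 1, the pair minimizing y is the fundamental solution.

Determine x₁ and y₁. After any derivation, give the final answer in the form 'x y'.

1524095 73584

√429 = [20; 1,2,2,9,1,12,1,9,2,2,1,40, …], period ℓ=12 (even) → k=11
a_0=20:  p_0=20·1+0=20,  q_0=20·0+1=1
…
a_3=2:  p_3=2·62+21=145,  q_3=2·3+1=7
…
a_7=1:  p_7=1·19511+1512=21023,  q_7=1·942+73=1015
…
a_10=2:  p_10=2·438459+208718=1085636,  q_10=2·21169+10077=52415
a_11=1:  p_11=1·1085636+438459=1524095,  q_11=1·52415+21169=73584
fundamental: x₁=1524095, y₁=73584  (since 2322865569025 − 429·5414605056 = 1)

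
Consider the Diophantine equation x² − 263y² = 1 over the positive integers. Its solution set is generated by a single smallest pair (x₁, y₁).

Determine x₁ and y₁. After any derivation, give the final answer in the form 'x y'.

139128 8579

[16; 4,1,1,1,1,15,1,1,1,1,4,32] for √263; ℓ=12 ⇒ convergent index 11
k=0  a_k=16  p_k/q_k = 16/1
k=1  a_k=4  p_k/q_k = 65/4
k=2  a_k=1  p_k/q_k = 81/5
…
k=4  a_k=1  p_k/q_k = 227/14
k=5  a_k=1  p_k/q_k = 373/23
k=6  a_k=15  p_k/q_k = 5822/359
k=7  a_k=1  p_k/q_k = 6195/382
k=8  a_k=1  p_k/q_k = 12017/741
k=9  a_k=1  p_k/q_k = 18212/1123
k=10  a_k=1  p_k/q_k = 30229/1864
k=11  a_k=4  p_k/q_k = 139128/8579
→ (139128, 8579).  Check: 139128²=19356600384, 263·8579²=19356600383, difference 1.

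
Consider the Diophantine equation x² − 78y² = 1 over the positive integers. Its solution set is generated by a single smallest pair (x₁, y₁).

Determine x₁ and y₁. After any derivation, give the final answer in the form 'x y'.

[8; 1,4,1,16] for √78; ℓ=4 ⇒ convergent index 3
a_0=8:  p_0=8·1+0=8,  q_0=8·0+1=1
…
a_2=4:  p_2=4·9+8=44,  q_2=4·1+1=5
a_3=1:  p_3=1·44+9=53,  q_3=1·5+1=6
fundamental: x₁=53, y₁=6  (since 2809 − 78·36 = 1)

53 6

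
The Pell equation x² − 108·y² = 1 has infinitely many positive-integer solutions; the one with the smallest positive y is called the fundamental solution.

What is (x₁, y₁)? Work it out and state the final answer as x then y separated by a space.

1351 130

√108 → a₀=10, period (2,1,1,4,1,1,2,20); ℓ=8 even so k=7
i=0: a=10 ⇒ p=10, q=1
…
i=6: a=1 ⇒ p=530, q=51
i=7: a=2 ⇒ p=1351, q=130
fundamental: x₁=1351, y₁=130  (since 1825201 − 108·16900 = 1)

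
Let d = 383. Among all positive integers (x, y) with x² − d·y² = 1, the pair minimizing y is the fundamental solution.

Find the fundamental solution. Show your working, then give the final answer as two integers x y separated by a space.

18768 959

√383 = [19; 1,1,3,19,3,1,1,38, …], period ℓ=8 (even) → k=7
step 0: (19, 1)  from 19·(1,0) + (0,1)
…
step 2: (39, 2)  from 1·(20,1) + (19,1)
…
step 5: (8063, 412)  from 3·(2642,135) + (137,7)
step 6: (10705, 547)  from 1·(8063,412) + (2642,135)
step 7: (18768, 959)  from 1·(10705,547) + (8063,412)
→ (18768, 959).  Check: 18768²=352237824, 383·959²=352237823, difference 1.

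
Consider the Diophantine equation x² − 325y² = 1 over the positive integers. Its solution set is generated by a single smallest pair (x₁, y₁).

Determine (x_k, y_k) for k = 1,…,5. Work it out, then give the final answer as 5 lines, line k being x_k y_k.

d=325: √d = [18; 36] (ℓ=1, odd), read p_1/q_1
a_0=18:  p_0=18·1+0=18,  q_0=18·0+1=1
a_1=36:  p_1=36·18+1=649,  q_1=36·1+0=36
→ (649, 36).  Check: 649²=421201, 325·36²=421200, difference 1.
(x_2, y_2) = (649·649 + 325·36·36, 649·36 + 36·649) = (842401, 46728)
(x_3, y_3) = (649·842401 + 325·36·46728, 649·46728 + 36·842401) = (1093435849, 60652908)
(x_4, y_4) = (649·1093435849 + 325·36·60652908, 649·60652908 + 36·1093435849) = (1419278889601, 78727427856)
(x_5, y_5) = (649·1419278889601 + 325·36·78727427856, 649·78727427856 + 36·1419278889601) = (1842222905266249, 102188140704180)

649 36
842401 46728
1093435849 60652908
1419278889601 78727427856
1842222905266249 102188140704180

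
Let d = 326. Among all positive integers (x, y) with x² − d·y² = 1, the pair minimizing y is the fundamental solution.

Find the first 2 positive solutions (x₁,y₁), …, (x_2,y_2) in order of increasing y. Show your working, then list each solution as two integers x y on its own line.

325 18
211249 11700

√326 → a₀=18, period (18,36); ℓ=2 even so k=1
i=0: a=18 ⇒ p=18, q=1
i=1: a=18 ⇒ p=325, q=18
fundamental: x₁=325, y₁=18  (since 105625 − 326·324 = 1)
n=2: (325,18)∘(325,18) = (325·325+326·18·18, 325·18+18·325) = (211249,11700)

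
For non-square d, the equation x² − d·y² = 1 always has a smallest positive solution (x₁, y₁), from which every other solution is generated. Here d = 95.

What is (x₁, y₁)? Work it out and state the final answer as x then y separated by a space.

√95 → a₀=9, period (1,2,1,18); ℓ=4 even so k=3
step 0: (9, 1)  from 9·(1,0) + (0,1)
step 1: (10, 1)  from 1·(9,1) + (1,0)
step 2: (29, 3)  from 2·(10,1) + (9,1)
step 3: (39, 4)  from 1·(29,3) + (10,1)
→ (39, 4).  Check: 39²=1521, 95·4²=1520, difference 1.

39 4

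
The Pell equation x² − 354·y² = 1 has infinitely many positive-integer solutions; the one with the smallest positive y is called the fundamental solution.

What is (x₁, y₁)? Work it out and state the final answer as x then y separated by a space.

258065 13716

d=354: √d = [18; 1,4,2,2,18,2,2,4,1,36] (ℓ=10, even), read p_9/q_9
k=0  a_k=18  p_k/q_k = 18/1
k=1  a_k=1  p_k/q_k = 19/1
…
k=3  a_k=2  p_k/q_k = 207/11
k=4  a_k=2  p_k/q_k = 508/27
k=5  a_k=18  p_k/q_k = 9351/497
…
k=8  a_k=4  p_k/q_k = 210294/11177
k=9  a_k=1  p_k/q_k = 258065/13716
(x₁, y₁) = (258065, 13716);  258065² − 354·13716² = 1 ✓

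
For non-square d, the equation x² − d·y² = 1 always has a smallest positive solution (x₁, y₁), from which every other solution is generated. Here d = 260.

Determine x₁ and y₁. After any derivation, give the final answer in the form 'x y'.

129 8

√260 = [16; 8,32, …], period ℓ=2 (even) → k=1
i=0: a=16 ⇒ p=16, q=1
i=1: a=8 ⇒ p=129, q=8
→ (129, 8).  Check: 129²=16641, 260·8²=16640, difference 1.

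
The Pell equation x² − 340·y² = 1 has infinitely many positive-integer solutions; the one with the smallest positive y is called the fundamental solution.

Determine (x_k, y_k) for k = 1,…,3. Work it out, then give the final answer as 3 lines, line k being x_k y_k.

[18; 2,3,1,1,1,…,3,2,36] for √340; ℓ=14 ⇒ convergent index 13
step 0: (18, 1)  from 18·(1,0) + (0,1)
step 1: (37, 2)  from 2·(18,1) + (1,0)
step 2: (129, 7)  from 3·(37,2) + (18,1)
step 3: (166, 9)  from 1·(129,7) + (37,2)
…
step 5: (461, 25)  from 1·(295,16) + (166,9)
step 6: (756, 41)  from 1·(461,25) + (295,16)
step 7: (6509, 353)  from 8·(756,41) + (461,25)
step 8: (7265, 394)  from 1·(6509,353) + (756,41)
…
step 11: (34813, 1888)  from 1·(21039,1141) + (13774,747)
step 12: (125478, 6805)  from 3·(34813,1888) + (21039,1141)
step 13: (285769, 15498)  from 2·(125478,6805) + (34813,1888)
→ (285769, 15498).  Check: 285769²=81663921361, 340·15498²=81663921360, difference 1.
(x_2, y_2) = (285769·285769 + 340·15498·15498, 285769·15498 + 15498·285769) = (163327842721, 8857695924)
(x_3, y_3) = (285769·163327842721 + 340·15498·8857695924, 285769·8857695924 + 15498·163327842721) = (93348068572789129, 5062509812995614)

285769 15498
163327842721 8857695924
93348068572789129 5062509812995614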